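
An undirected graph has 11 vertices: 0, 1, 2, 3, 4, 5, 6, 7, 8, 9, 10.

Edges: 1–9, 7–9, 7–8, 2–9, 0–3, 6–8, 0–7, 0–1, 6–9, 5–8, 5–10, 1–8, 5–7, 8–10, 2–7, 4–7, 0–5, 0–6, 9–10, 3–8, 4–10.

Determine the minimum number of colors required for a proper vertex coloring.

3

2, 7, 9 are pairwise adjacent, so at least 3 colors are needed.
3 colors suffice: color red → {1, 3, 6, 7, 10}; color blue → {0, 4, 8, 9}; color green → {2, 5}. Every edge joins two different colors.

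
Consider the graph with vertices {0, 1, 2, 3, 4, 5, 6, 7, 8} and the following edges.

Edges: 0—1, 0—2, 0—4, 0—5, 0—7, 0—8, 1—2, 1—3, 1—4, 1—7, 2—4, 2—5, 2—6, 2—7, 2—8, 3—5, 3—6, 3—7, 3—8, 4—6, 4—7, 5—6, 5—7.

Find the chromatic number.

5

0, 1, 2, 4, 7 are pairwise adjacent (a clique of size 5), so at least 5 colors are needed.
5 colors suffice: color red → {2, 3}; color blue → {0, 6}; color green → {7, 8}; color yellow → {4, 5}; color purple → {1}. No two adjacent vertices share a color.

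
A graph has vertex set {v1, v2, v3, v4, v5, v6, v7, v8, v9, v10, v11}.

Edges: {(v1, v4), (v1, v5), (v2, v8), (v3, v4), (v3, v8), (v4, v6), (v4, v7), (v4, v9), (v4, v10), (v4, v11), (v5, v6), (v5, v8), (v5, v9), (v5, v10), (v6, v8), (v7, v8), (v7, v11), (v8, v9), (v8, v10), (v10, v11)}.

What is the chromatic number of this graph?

v5, v8, v9 form a triangle, so at least 3 colors are needed.
A valid assignment using 3 colors: v1=green, v2=blue, v3=blue, v4=red, v5=blue, v6=green, v7=green, v8=red, v9=green, v10=green, v11=blue. Each edge has distinct colors on its endpoints.

3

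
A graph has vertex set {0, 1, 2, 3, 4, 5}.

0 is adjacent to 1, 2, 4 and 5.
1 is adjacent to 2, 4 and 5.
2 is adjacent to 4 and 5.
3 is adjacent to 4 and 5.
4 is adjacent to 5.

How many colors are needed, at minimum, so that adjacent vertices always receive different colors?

5

0, 1, 2, 4, 5 form a clique, so at least 5 colors are needed.
5 colors suffice: color red → {5}; color blue → {4}; color green → {2, 3}; color yellow → {1}; color purple → {0}. No two adjacent vertices share a color.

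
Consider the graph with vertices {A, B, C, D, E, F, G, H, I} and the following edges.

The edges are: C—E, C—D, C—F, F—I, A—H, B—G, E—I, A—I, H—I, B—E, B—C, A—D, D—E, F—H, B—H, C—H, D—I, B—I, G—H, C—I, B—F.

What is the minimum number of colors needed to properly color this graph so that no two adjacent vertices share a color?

5

B, C, F, H, I form a clique, so at least 5 colors are needed.
5 colors suffice: color red → {G, I}; color blue → {A, C}; color green → {D, H}; color yellow → {B}; color purple → {E, F}. No two adjacent vertices share a color.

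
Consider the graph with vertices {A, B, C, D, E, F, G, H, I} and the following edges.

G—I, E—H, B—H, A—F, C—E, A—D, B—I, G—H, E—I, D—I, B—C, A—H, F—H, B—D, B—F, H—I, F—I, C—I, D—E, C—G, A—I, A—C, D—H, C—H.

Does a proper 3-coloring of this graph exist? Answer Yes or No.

A, D, H, I are pairwise adjacent (a clique of size 4), so at least 4 colors are needed.
So 3 colors are not enough.

No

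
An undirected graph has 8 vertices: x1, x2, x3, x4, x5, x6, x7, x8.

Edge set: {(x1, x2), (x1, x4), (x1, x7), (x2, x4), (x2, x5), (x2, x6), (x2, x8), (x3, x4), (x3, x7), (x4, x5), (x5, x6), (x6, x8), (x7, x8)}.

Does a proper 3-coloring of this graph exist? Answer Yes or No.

The chromatic number is 3. x2, x4, x5 are pairwise adjacent, so at least 3 colors are needed.
3 colors suffice: x1=3, x2=1, x3=3, x4=2, x5=3, x6=2, x7=1, x8=3.
That is already a proper 3-coloring.

Yes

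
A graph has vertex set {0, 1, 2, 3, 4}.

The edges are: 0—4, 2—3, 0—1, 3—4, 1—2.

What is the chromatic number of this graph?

3

The cycle 4-0-1-2-3-4 has odd length 5, so it cannot be 2-colored; at least 3 colors are needed.
3 colors suffice: color red → {1, 3}; color blue → {0, 2}; color green → {4}. Every edge joins two different colors.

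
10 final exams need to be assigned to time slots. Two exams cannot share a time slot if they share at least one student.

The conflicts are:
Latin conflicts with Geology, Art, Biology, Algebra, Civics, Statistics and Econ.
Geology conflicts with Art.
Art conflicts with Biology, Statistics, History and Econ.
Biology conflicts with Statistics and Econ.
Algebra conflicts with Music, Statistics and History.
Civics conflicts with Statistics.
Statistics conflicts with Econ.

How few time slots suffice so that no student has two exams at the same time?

Latin, Art, Biology, Statistics, Econ all conflict with each other, so at least 5 time slots are needed.
5 time slots suffice: time slot 1 → {Latin, Music, History}; time slot 2 → {Art, Algebra, Civics}; time slot 3 → {Geology, Statistics}; time slot 4 → {Biology}; time slot 5 → {Econ}. No two conflicting exams share a time slot.

5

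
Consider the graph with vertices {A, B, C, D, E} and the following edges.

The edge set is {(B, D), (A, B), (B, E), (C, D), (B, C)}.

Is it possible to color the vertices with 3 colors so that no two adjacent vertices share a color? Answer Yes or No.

The chromatic number is 3. B, C, D are mutually adjacent, so at least 3 colors are needed.
One proper 3-coloring: A=2, B=1, C=2, D=3, E=2.
That is already a proper 3-coloring.

Yes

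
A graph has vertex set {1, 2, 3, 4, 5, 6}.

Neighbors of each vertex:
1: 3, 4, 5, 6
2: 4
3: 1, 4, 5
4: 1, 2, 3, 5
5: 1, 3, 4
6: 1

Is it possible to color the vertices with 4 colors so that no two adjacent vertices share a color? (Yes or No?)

The chromatic number is 4. 1, 3, 4, 5 are pairwise adjacent (a clique of size 4), so at least 4 colors are needed.
One proper 4-coloring: 1=red, 2=red, 3=green, 4=blue, 5=yellow, 6=blue.
That is already a proper 4-coloring.

Yes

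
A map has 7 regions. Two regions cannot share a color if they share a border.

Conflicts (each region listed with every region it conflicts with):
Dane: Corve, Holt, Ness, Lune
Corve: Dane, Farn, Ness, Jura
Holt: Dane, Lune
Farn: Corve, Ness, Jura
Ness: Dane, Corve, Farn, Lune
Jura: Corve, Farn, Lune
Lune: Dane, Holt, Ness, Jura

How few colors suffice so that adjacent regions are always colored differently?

Corve, Farn, Jura all conflict with each other, so at least 3 colors are needed.
A valid assignment using 3 colors: Dane=1, Corve=2, Holt=3, Farn=1, Ness=3, Jura=3, Lune=2. Each listed conflict is separated.

3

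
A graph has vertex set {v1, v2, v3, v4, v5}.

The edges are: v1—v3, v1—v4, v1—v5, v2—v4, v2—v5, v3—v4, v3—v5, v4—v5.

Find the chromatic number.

v1, v3, v4, v5 are mutually adjacent (a clique of size 4), so at least 4 colors are needed.
One proper 4-coloring: v1=3, v2=3, v3=4, v4=1, v5=2. Every edge joins two different colors.

4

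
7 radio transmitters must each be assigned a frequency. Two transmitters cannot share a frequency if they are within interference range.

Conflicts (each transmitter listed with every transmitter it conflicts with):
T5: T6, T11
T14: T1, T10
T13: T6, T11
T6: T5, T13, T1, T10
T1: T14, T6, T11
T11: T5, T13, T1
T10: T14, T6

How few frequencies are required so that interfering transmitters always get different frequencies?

T6 and T1 conflict, so at least 2 frequencies are needed.
2 frequencies suffice: frequency 1 → {T14, T6, T11}; frequency 2 → {T5, T13, T1, T10}. Each listed conflict is separated.

2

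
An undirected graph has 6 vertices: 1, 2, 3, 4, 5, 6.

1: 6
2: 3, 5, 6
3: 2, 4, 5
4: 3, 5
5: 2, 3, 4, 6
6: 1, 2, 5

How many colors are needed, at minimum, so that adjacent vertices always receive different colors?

3

2, 3, 5 are mutually adjacent, so at least 3 colors are needed.
A valid assignment using 3 colors: 1=a, 2=b, 3=c, 4=b, 5=a, 6=c. Each edge has distinct colors on its endpoints.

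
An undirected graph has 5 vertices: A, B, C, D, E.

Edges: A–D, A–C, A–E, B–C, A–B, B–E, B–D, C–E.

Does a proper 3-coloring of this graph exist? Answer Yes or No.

No

A, B, C, E form a clique, so at least 4 colors are needed.
So 3 colors are not enough.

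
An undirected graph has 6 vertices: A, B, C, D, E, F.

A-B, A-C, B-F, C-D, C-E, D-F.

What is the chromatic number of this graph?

The cycle B-A-C-D-F-B has odd length 5, so it cannot be 2-colored; at least 3 colors are needed.
3 colors suffice: color 1 → {C, F}; color 2 → {A, D, E}; color 3 → {B}. Each edge has distinct colors on its endpoints.

3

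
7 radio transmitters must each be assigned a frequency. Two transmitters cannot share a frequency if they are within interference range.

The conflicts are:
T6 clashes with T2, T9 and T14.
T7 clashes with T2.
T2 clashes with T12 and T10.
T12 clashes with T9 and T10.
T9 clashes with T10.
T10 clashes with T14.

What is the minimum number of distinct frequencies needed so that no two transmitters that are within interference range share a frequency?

T2, T12, T10 all conflict with each other, so at least 3 frequencies are needed.
3 frequencies suffice: frequency 1 → {T2, T9, T14}; frequency 2 → {T6, T7, T10}; frequency 3 → {T12}. No two conflicting transmitters share a frequency.

3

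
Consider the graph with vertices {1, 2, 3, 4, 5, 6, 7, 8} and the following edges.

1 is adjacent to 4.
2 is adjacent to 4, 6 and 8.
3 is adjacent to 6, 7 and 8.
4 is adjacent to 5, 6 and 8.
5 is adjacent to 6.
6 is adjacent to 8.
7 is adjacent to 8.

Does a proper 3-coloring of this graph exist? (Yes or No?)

2, 4, 6, 8 are pairwise adjacent (a clique of size 4), so at least 4 colors are needed.
So 3 colors are not enough.

No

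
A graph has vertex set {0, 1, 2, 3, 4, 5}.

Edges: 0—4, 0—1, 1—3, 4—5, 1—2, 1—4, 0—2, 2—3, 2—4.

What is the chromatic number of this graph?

0, 1, 2, 4 are pairwise adjacent (a clique of size 4), so at least 4 colors are needed.
4 colors suffice: color a → {2, 5}; color b → {1}; color c → {3, 4}; color d → {0}. No two adjacent vertices share a color.

4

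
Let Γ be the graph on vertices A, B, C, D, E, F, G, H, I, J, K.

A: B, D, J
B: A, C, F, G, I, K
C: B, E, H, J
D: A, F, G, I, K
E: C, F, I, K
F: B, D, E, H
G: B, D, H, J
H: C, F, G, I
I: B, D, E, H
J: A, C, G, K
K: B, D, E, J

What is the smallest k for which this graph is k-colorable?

B and F are adjacent, so at least 2 colors are needed.
2 colors suffice: color red → {B, D, E, H, J}; color blue → {A, C, F, G, I, K}. Each edge has distinct colors on its endpoints.

2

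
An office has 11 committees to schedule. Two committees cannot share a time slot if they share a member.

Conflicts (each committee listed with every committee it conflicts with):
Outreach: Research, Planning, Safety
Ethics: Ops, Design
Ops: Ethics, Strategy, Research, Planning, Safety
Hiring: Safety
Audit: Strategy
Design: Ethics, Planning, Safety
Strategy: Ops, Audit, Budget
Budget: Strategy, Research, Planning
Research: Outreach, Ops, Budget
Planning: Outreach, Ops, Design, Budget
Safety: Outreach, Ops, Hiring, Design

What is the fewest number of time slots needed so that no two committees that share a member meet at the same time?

2

Design and Planning conflict, so at least 2 time slots are needed.
2 time slots suffice: time slot 1 → {Outreach, Ops, Hiring, Audit, Design, Budget}; time slot 2 → {Ethics, Strategy, Research, Planning, Safety}. Each listed conflict is separated.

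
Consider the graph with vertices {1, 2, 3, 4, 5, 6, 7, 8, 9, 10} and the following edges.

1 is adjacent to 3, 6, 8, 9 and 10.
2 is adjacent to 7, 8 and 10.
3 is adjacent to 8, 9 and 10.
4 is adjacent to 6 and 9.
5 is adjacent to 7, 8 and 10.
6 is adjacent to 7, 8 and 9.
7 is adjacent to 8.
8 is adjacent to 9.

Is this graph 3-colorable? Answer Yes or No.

No

1, 3, 8, 9 form a clique, so at least 4 colors are needed.
So 3 colors are not enough.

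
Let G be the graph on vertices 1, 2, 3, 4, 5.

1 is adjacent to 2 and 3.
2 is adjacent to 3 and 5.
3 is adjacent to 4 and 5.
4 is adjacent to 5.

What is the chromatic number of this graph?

3

2, 3, 5 are mutually adjacent, so at least 3 colors are needed.
A valid assignment using 3 colors: 1=blue, 2=green, 3=red, 4=green, 5=blue. No two adjacent vertices share a color.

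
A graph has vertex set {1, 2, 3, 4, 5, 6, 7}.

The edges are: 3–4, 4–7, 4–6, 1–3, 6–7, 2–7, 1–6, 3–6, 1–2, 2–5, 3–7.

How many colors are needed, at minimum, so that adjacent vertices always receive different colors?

4

3, 4, 6, 7 form a clique, so at least 4 colors are needed.
A valid assignment using 4 colors: 1=blue, 2=red, 3=red, 4=yellow, 5=blue, 6=green, 7=blue. Every edge joins two different colors.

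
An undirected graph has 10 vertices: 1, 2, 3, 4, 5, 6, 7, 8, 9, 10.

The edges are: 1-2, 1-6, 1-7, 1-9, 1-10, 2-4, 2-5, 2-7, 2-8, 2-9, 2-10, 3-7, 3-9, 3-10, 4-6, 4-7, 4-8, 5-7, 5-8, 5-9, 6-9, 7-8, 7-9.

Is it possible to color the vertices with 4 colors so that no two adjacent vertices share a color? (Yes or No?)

Yes

The chromatic number is 4. 1, 2, 7, 9 are pairwise adjacent (a clique of size 4), so at least 4 colors are needed.
4 colors suffice: color red → {2, 3, 6}; color blue → {7, 10}; color green → {8, 9}; color yellow → {1, 4, 5}.
That is already a proper 4-coloring.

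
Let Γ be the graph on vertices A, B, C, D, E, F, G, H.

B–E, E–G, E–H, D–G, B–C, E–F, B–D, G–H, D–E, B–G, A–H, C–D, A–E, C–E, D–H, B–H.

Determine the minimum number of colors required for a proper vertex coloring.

5

B, D, E, G, H are mutually adjacent (a clique of size 5), so at least 5 colors are needed.
One proper 5-coloring: A=blue, B=green, C=yellow, D=blue, E=red, F=blue, G=purple, H=yellow. No two adjacent vertices share a color.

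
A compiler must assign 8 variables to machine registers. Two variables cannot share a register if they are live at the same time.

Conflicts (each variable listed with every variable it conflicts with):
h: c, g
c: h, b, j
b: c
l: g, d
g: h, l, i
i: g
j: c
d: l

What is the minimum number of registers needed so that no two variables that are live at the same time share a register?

l and d conflict, so at least 2 registers are needed.
2 registers suffice: register 1 → {c, g, d}; register 2 → {h, b, l, i, j}. Each listed conflict is separated.

2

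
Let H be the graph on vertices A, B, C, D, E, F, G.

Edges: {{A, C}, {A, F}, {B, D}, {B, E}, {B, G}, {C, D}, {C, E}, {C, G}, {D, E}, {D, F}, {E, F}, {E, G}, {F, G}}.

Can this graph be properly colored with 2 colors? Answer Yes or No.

D, E, F are pairwise adjacent, so at least 3 colors are needed.
So 2 colors are not enough.

No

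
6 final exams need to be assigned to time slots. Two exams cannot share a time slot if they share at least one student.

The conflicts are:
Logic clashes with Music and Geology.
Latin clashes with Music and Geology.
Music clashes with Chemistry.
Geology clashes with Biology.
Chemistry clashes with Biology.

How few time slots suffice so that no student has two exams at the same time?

3

The cycle Biology-Geology-Logic-Music-Chemistry-Biology has odd length 5, so it cannot be 2-colored; at least 3 time slots are needed.
3 time slots suffice: time slot 1 → {Music, Geology}; time slot 2 → {Logic, Latin, Chemistry}; time slot 3 → {Biology}. Each listed conflict is separated.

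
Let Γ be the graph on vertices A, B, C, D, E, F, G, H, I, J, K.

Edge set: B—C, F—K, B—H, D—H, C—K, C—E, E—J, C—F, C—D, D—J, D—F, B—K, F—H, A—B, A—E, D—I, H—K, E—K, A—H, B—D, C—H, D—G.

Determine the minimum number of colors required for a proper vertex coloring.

4

C, D, F, H are mutually adjacent (a clique of size 4), so at least 4 colors are needed.
One proper 4-coloring: A=1, B=4, C=3, D=1, E=2, F=4, G=2, H=2, I=2, J=3, K=1. Each edge has distinct colors on its endpoints.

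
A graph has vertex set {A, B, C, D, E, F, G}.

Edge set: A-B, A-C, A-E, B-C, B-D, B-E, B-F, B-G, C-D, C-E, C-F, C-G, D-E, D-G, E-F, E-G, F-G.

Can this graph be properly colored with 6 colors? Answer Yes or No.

Yes

The chromatic number is 5. B, C, D, E, G are mutually adjacent (a clique of size 5), so at least 5 colors are needed.
A valid assignment using 5 colors: A=yellow, B=green, C=blue, D=purple, E=red, F=purple, G=yellow.
Since 6 ≥ 5, a proper 6-coloring certainly exists.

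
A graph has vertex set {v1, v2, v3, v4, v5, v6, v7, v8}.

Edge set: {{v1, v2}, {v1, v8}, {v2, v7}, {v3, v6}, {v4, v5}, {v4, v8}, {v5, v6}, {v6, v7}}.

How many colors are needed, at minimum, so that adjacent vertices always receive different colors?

The cycle v4-v5-v6-v7-v2-v1-v8-v4 has odd length 7, so it cannot be 2-colored; at least 3 colors are needed.
3 colors suffice: color R → {v1, v4, v6}; color B → {v3, v5, v7, v8}; color G → {v2}. No two adjacent vertices share a color.

3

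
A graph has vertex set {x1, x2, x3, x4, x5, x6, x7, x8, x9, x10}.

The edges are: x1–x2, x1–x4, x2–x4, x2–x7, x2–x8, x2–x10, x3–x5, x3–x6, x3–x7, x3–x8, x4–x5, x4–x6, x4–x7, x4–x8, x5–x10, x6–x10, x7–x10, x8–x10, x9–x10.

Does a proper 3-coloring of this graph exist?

The chromatic number is 3. x1, x2, x4 are pairwise adjacent, so at least 3 colors are needed.
3 colors suffice: color red → {x3, x4, x10}; color blue → {x2, x5, x6, x9}; color green → {x1, x7, x8}.
That is already a proper 3-coloring.

Yes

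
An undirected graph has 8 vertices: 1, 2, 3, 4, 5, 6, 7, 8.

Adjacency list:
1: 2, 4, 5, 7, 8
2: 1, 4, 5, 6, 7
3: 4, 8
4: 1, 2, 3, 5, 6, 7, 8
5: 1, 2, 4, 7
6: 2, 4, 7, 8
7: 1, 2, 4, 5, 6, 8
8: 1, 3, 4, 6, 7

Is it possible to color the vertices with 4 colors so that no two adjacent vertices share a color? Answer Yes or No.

No

1, 2, 4, 5, 7 are pairwise adjacent (a clique of size 5), so at least 5 colors are needed.
So 4 colors are not enough.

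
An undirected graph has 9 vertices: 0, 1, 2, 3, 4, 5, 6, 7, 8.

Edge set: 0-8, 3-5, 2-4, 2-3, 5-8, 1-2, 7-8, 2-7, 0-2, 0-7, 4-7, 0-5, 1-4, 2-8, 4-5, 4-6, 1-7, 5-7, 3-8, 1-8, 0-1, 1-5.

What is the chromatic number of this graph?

0, 1, 5, 7, 8 are mutually adjacent (a clique of size 5), so at least 5 colors are needed.
5 colors suffice: color red → {3, 6, 7}; color blue → {1}; color green → {2, 5}; color yellow → {4, 8}; color purple → {0}. Each edge has distinct colors on its endpoints.

5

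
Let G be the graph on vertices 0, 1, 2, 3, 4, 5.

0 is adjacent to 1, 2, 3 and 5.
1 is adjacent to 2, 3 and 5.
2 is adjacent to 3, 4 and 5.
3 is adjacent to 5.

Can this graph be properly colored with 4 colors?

0, 1, 2, 3, 5 are pairwise adjacent (a clique of size 5), so at least 5 colors are needed.
So 4 colors are not enough.

No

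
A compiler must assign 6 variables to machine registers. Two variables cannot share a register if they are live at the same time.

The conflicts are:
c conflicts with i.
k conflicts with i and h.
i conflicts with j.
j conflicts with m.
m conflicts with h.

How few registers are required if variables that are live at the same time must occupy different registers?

The cycle i-k-h-m-j-i has odd length 5, so it cannot be 2-colored; at least 3 registers are needed.
3 registers suffice: register 1 → {i, h}; register 2 → {c, k, m}; register 3 → {j}. Each listed conflict is separated.

3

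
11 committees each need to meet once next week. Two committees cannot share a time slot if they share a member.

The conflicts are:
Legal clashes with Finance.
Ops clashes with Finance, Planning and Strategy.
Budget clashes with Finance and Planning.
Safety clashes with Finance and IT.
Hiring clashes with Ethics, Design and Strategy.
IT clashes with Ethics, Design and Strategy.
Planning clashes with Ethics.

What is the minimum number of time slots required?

3

The cycle Strategy-IT-Safety-Finance-Ops-Strategy has odd length 5, so it cannot be 2-colored; at least 3 time slots are needed.
Using 3 time slots: Legal=2, Ops=3, Budget=2, Safety=2, Hiring=1, Finance=1, IT=1, Planning=1, Ethics=2, Design=2, Strategy=2. Each listed conflict is separated.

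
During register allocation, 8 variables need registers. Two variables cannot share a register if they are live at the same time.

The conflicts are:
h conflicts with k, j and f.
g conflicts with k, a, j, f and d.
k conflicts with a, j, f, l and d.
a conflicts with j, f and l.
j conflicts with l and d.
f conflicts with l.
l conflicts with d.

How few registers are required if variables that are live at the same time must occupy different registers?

g, k, a, j are mutually in conflict, so at least 4 registers are needed.
4 registers suffice: register 1 → {k}; register 2 → {j, f}; register 3 → {h, a, d}; register 4 → {g, l}. No two conflicting variables share a register.

4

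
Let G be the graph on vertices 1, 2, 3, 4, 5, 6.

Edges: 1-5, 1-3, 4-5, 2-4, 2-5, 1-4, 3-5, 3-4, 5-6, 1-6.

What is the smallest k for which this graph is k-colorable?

1, 3, 4, 5 are mutually adjacent (a clique of size 4), so at least 4 colors are needed.
4 colors suffice: color red → {5}; color blue → {4, 6}; color green → {1, 2}; color yellow → {3}. Each edge has distinct colors on its endpoints.

4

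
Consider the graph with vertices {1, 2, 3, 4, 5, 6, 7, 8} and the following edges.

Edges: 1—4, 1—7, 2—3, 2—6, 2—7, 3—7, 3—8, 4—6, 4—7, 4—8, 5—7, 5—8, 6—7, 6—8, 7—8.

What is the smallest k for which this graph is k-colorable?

4

4, 6, 7, 8 form a clique, so at least 4 colors are needed.
4 colors suffice: color red → {7}; color blue → {1, 2, 8}; color green → {3, 5, 6}; color yellow → {4}. Every edge joins two different colors.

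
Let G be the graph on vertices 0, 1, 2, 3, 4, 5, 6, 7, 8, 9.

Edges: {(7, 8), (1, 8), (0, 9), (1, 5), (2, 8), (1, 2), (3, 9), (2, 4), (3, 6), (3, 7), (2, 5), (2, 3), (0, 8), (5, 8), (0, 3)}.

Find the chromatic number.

4

1, 2, 5, 8 form a clique, so at least 4 colors are needed.
4 colors suffice: color red → {3, 4, 8}; color blue → {0, 2, 6, 7}; color green → {1, 9}; color yellow → {5}. No two adjacent vertices share a color.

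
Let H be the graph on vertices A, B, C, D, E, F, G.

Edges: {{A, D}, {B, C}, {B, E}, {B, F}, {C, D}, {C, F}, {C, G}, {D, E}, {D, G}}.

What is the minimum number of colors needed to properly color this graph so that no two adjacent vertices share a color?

C, D, G form a triangle, so at least 3 colors are needed.
A valid assignment using 3 colors: A=2, B=1, C=2, D=1, E=2, F=3, G=3. Each edge has distinct colors on its endpoints.

3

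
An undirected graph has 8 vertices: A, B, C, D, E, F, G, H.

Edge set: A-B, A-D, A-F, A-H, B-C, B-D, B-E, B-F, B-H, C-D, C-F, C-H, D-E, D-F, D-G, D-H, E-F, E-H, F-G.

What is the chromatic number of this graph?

A, B, D, H are pairwise adjacent (a clique of size 4), so at least 4 colors are needed.
One proper 4-coloring: A=yellow, B=blue, C=yellow, D=red, E=yellow, F=green, G=blue, H=green. Every edge joins two different colors.

4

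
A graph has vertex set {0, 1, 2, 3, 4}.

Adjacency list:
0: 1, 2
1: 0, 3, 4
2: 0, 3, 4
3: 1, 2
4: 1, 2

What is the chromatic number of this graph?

2

1 and 4 are adjacent, so at least 2 colors are needed.
A valid assignment using 2 colors: 0=blue, 1=red, 2=red, 3=blue, 4=blue. Each edge has distinct colors on its endpoints.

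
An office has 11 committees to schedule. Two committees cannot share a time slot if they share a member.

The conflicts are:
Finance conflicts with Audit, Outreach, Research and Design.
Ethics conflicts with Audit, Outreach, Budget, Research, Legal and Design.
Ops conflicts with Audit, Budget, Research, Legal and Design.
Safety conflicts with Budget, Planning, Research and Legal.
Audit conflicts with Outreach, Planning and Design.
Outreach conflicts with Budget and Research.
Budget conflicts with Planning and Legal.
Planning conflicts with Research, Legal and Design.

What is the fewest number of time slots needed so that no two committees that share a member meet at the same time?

4

Safety, Budget, Planning, Legal are mutually in conflict, so at least 4 time slots are needed.
Using 4 time slots: Finance=2, Ethics=2, Ops=2, Safety=4, Audit=1, Outreach=3, Budget=1, Planning=2, Research=1, Legal=3, Design=3. Each listed conflict is separated.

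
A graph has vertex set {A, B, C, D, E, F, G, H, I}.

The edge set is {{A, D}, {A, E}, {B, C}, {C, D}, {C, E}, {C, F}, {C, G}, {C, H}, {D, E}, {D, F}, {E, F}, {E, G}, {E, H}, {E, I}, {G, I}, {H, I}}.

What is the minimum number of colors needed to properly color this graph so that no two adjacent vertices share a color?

C, D, E, F are pairwise adjacent (a clique of size 4), so at least 4 colors are needed.
4 colors suffice: A=2, B=1, C=2, D=3, E=1, F=4, G=3, H=3, I=2. Every edge joins two different colors.

4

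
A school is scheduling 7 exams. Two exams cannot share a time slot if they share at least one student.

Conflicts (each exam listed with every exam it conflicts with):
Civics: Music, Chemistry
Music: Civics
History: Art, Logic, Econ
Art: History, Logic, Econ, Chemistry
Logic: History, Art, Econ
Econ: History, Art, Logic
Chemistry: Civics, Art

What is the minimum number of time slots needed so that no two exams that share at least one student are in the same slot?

4

History, Art, Logic, Econ all conflict with each other, so at least 4 time slots are needed.
4 time slots suffice: time slot 1 → {Civics, Art}; time slot 2 → {Music, Logic, Chemistry}; time slot 3 → {History}; time slot 4 → {Econ}. Every pair that conflicts lands in different time slots.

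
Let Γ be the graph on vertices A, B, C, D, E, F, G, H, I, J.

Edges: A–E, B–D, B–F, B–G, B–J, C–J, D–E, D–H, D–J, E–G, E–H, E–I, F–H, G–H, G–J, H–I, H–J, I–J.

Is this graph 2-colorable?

No

G, H, J are pairwise adjacent, so at least 3 colors are needed.
So 2 colors are not enough.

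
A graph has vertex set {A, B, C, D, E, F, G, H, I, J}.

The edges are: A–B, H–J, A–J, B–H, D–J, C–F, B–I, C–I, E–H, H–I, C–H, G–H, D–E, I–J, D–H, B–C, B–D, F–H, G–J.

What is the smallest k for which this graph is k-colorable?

4

B, C, H, I form a clique, so at least 4 colors are needed.
4 colors suffice: color red → {A, H}; color blue → {B, E, F, J}; color green → {C, D, G}; color yellow → {I}. No two adjacent vertices share a color.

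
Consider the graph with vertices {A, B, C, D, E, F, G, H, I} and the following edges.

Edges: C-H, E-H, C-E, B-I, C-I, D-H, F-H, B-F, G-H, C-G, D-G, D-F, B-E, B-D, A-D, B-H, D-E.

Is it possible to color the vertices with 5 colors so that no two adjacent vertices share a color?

Yes

The chromatic number is 4. B, D, E, H are pairwise adjacent (a clique of size 4), so at least 4 colors are needed.
4 colors suffice: color 1 → {C, D}; color 2 → {A, H, I}; color 3 → {B, G}; color 4 → {E, F}.
Since 5 ≥ 4, a proper 5-coloring certainly exists.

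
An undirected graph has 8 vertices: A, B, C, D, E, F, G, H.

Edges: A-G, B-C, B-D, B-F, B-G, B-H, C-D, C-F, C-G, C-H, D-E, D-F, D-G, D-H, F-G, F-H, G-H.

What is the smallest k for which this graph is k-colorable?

B, C, D, F, G, H are pairwise adjacent (a clique of size 6), so at least 6 colors are needed.
A valid assignment using 6 colors: A=2, B=5, C=4, D=2, E=1, F=3, G=1, H=6. No two adjacent vertices share a color.

6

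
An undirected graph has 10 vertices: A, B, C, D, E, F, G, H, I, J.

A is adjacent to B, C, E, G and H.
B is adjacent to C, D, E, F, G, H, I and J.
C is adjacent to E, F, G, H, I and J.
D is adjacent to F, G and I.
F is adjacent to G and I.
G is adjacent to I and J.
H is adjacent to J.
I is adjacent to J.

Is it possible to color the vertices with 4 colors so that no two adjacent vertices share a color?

No

B, C, F, G, I form a clique, so at least 5 colors are needed.
So 4 colors are not enough.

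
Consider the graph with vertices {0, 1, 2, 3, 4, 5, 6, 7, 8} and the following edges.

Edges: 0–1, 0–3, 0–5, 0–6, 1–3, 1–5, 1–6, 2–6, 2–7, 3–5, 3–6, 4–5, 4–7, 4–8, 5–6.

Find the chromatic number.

5

0, 1, 3, 5, 6 are pairwise adjacent (a clique of size 5), so at least 5 colors are needed.
A valid assignment using 5 colors: 0=yellow, 1=green, 2=red, 3=purple, 4=blue, 5=red, 6=blue, 7=green, 8=red. No two adjacent vertices share a color.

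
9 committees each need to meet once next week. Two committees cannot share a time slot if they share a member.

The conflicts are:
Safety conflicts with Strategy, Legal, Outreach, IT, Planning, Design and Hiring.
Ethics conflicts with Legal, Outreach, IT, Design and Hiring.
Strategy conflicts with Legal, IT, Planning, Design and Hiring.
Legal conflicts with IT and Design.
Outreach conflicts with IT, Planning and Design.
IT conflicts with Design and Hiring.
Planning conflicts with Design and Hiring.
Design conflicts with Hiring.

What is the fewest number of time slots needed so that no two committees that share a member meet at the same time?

5

Safety, Strategy, Legal, IT, Design are mutually in conflict, so at least 5 time slots are needed.
Using 5 time slots: Safety=2, Ethics=2, Strategy=4, Legal=5, Outreach=4, IT=3, Planning=3, Design=1, Hiring=5. No two conflicting committees share a time slot.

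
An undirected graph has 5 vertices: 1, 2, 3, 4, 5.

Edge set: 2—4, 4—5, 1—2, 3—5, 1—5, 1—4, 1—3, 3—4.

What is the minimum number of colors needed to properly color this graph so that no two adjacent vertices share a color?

4

1, 3, 4, 5 are mutually adjacent (a clique of size 4), so at least 4 colors are needed.
4 colors suffice: 1=a, 2=c, 3=d, 4=b, 5=c. Each edge has distinct colors on its endpoints.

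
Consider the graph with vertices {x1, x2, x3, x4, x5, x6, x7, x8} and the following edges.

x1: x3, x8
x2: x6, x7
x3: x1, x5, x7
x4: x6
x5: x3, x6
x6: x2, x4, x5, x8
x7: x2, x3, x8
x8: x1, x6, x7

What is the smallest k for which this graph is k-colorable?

3

The cycle x6-x8-x7-x3-x5-x6 has odd length 5, so it cannot be 2-colored; at least 3 colors are needed.
3 colors suffice: x1=R, x2=B, x3=B, x4=B, x5=G, x6=R, x7=R, x8=B. Each edge has distinct colors on its endpoints.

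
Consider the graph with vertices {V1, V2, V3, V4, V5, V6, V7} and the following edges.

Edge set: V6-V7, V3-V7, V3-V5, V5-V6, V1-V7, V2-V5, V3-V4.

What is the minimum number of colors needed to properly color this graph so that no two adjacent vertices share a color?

V2 and V5 are adjacent, so at least 2 colors are needed.
2 colors suffice: color 1 → {V4, V5, V7}; color 2 → {V1, V2, V3, V6}. Every edge joins two different colors.

2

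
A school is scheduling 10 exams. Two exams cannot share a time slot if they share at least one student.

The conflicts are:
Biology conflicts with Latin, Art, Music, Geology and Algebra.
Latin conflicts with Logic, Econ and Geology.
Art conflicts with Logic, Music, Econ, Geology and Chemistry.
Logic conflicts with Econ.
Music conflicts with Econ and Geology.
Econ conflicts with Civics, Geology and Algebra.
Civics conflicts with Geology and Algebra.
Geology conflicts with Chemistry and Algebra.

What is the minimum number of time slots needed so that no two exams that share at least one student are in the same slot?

Econ, Civics, Geology, Algebra are mutually in conflict, so at least 4 time slots are needed.
A valid assignment using 4 time slots: Biology=2, Latin=3, Art=3, Logic=1, Music=4, Econ=2, Civics=4, Geology=1, Chemistry=2, Algebra=3. Each listed conflict is separated.

4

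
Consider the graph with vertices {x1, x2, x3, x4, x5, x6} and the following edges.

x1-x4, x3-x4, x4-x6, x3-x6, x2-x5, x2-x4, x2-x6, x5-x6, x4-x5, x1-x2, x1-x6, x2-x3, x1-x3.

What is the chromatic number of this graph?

x1, x2, x3, x4, x6 are mutually adjacent (a clique of size 5), so at least 5 colors are needed.
One proper 5-coloring: x1=4, x2=1, x3=5, x4=3, x5=4, x6=2. Every edge joins two different colors.

5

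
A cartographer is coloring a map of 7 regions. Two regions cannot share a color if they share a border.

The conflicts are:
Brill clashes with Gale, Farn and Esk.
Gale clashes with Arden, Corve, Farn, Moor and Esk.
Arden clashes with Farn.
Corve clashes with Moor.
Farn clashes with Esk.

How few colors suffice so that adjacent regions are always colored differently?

4

Brill, Gale, Farn, Esk all conflict with each other, so at least 4 colors are needed.
4 colors suffice: color 1 → {Gale}; color 2 → {Corve, Farn}; color 3 → {Brill, Arden, Moor}; color 4 → {Esk}. Every pair that conflicts lands in different colors.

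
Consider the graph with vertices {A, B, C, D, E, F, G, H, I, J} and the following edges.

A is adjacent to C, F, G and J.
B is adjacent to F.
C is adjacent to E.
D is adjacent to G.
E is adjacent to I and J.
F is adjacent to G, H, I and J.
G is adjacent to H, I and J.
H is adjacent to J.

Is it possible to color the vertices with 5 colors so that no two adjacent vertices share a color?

Yes

The chromatic number is 4. A, F, G, J are mutually adjacent (a clique of size 4), so at least 4 colors are needed.
4 colors suffice: A=yellow, B=blue, C=blue, D=red, E=red, F=red, G=blue, H=yellow, I=green, J=green.
Since 5 ≥ 4, a proper 5-coloring certainly exists.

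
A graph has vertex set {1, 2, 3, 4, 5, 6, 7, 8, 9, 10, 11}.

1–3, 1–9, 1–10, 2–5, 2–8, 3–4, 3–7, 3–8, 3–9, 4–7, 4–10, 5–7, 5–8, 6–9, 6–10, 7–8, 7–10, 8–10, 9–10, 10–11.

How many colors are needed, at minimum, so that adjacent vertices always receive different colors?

6, 9, 10 form a triangle, so at least 3 colors are needed.
3 colors suffice: color a → {3, 5, 10}; color b → {2, 7, 9, 11}; color c → {1, 4, 6, 8}. Each edge has distinct colors on its endpoints.

3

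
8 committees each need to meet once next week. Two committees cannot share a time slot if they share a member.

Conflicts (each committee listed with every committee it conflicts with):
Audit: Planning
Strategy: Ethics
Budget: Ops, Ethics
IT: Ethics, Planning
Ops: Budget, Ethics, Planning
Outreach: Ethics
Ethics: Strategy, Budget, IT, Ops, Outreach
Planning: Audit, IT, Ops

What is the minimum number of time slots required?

Budget, Ops, Ethics all conflict with each other, so at least 3 time slots are needed.
3 time slots suffice: time slot 1 → {Ethics, Planning}; time slot 2 → {Audit, Strategy, IT, Ops, Outreach}; time slot 3 → {Budget}. Each listed conflict is separated.

3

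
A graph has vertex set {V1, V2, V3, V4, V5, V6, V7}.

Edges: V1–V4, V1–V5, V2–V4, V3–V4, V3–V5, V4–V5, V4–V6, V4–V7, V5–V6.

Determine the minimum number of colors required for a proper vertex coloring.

V1, V4, V5 form a triangle, so at least 3 colors are needed.
3 colors suffice: V1=green, V2=blue, V3=green, V4=red, V5=blue, V6=green, V7=blue. Each edge has distinct colors on its endpoints.

3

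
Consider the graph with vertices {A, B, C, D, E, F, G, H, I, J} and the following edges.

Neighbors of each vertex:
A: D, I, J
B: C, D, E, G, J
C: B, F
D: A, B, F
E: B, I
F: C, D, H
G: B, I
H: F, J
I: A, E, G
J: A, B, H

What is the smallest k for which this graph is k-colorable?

3

The cycle J-B-G-I-A-J has odd length 5, so it cannot be 2-colored; at least 3 colors are needed.
3 colors suffice: color red → {A, B, F}; color blue → {C, D, I, J}; color green → {E, G, H}. Each edge has distinct colors on its endpoints.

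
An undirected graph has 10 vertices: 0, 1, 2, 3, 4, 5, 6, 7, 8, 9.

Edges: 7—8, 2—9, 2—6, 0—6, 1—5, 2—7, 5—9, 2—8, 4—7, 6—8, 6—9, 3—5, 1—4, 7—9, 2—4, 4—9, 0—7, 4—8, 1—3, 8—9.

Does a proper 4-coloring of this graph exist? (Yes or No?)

No

2, 4, 7, 8, 9 are mutually adjacent (a clique of size 5), so at least 5 colors are needed.
So 4 colors are not enough.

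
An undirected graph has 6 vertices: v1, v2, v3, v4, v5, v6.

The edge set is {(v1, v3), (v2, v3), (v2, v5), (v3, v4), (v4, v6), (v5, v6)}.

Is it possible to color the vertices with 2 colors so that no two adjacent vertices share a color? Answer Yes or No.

No

The cycle v6-v4-v3-v2-v5-v6 has odd length 5, so it cannot be 2-colored; at least 3 colors are needed.
So 2 colors are not enough.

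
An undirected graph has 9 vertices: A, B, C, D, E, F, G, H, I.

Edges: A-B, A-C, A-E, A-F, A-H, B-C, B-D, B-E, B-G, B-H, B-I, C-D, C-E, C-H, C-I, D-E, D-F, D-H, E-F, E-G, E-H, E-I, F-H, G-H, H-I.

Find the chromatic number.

5

B, C, D, E, H are pairwise adjacent (a clique of size 5), so at least 5 colors are needed.
5 colors suffice: color 1 → {H}; color 2 → {E}; color 3 → {B, F}; color 4 → {C, G}; color 5 → {A, D, I}. Each edge has distinct colors on its endpoints.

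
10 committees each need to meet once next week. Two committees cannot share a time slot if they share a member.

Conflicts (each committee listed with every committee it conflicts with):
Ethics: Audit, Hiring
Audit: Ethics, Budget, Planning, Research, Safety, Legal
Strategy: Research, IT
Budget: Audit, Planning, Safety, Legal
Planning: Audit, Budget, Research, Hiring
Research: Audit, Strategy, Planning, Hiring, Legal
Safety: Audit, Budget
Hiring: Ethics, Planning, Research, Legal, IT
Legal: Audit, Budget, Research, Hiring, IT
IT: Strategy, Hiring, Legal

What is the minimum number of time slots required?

3

Audit, Budget, Planning are mutually in conflict, so at least 3 time slots are needed.
A valid assignment using 3 time slots: Ethics=2, Audit=1, Strategy=1, Budget=3, Planning=2, Research=3, Safety=2, Hiring=1, Legal=2, IT=3. Every pair that conflicts lands in different time slots.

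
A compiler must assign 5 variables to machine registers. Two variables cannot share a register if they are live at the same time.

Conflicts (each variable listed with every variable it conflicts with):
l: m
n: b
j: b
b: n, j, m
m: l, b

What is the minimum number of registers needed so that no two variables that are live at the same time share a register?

2

b and m conflict, so at least 2 registers are needed.
2 registers suffice: l=1, n=2, j=2, b=1, m=2. Every pair that conflicts lands in different registers.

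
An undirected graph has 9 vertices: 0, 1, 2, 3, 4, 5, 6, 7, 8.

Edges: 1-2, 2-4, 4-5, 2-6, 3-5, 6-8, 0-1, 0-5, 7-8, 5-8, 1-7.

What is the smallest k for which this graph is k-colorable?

The cycle 2-1-0-5-4-2 has odd length 5, so it cannot be 2-colored; at least 3 colors are needed.
One proper 3-coloring: 0=b, 1=a, 2=b, 3=b, 4=c, 5=a, 6=a, 7=c, 8=b. No two adjacent vertices share a color.

3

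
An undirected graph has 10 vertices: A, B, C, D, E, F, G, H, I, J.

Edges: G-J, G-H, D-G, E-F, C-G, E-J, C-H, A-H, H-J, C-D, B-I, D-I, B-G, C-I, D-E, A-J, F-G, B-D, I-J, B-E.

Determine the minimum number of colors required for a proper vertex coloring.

3

B, D, E are pairwise adjacent, so at least 3 colors are needed.
3 colors suffice: color 1 → {A, E, G, I}; color 2 → {B, C, F, J}; color 3 → {D, H}. Each edge has distinct colors on its endpoints.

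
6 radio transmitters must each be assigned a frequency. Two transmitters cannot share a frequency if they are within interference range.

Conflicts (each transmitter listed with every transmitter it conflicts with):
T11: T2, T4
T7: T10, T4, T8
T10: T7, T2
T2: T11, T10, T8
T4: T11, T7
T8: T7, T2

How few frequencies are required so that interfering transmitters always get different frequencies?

The cycle T2-T11-T4-T7-T10-T2 has odd length 5, so it cannot be 2-colored; at least 3 frequencies are needed.
3 frequencies suffice: frequency 1 → {T7, T2}; frequency 2 → {T10, T4, T8}; frequency 3 → {T11}. No two conflicting transmitters share a frequency.

3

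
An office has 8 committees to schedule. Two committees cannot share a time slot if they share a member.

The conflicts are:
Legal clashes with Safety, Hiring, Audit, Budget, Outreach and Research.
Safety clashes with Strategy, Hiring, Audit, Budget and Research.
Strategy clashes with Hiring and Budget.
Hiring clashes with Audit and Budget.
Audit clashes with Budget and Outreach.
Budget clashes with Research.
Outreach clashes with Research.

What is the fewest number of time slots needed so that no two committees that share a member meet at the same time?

5

Legal, Safety, Hiring, Audit, Budget are mutually in conflict, so at least 5 time slots are needed.
5 time slots suffice: time slot 1 → {Legal, Strategy}; time slot 2 → {Budget, Outreach}; time slot 3 → {Safety}; time slot 4 → {Audit, Research}; time slot 5 → {Hiring}. Every pair that conflicts lands in different time slots.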